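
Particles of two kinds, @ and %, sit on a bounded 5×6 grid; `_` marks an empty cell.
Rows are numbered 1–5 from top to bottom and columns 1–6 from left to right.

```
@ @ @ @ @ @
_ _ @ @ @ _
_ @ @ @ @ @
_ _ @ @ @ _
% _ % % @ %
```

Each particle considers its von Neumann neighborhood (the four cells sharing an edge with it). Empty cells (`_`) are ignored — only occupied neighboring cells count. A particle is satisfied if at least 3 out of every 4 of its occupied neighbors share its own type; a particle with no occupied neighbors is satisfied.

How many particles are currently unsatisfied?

5

(1,1)@ 1/1 ✓
(1,2)@ 2/2 ✓
(1,3)@ 3/3 ✓
(1,4)@ 3/3 ✓
(1,5)@ 3/3 ✓
(1,6)@ 1/1 ✓
(2,3)@ 3/3 ✓
(2,4)@ 4/4 ✓
(2,5)@ 3/3 ✓
(3,2)@ 1/1 ✓
(3,3)@ 4/4 ✓
(3,4)@ 4/4 ✓
(3,5)@ 4/4 ✓
(3,6)@ 1/1 ✓
(4,3)@ 2/3 ✗
(4,4)@ 3/4 ✓
(4,5)@ 3/3 ✓
(5,1)% 0/0 ✓
(5,3)% 1/2 ✗
(5,4)% 1/3 ✗
(5,5)@ 1/3 ✗
(5,6)% 0/1 ✗
Unsatisfied: (4,3), (5,3), (5,4), (5,5), (5,6) — 5 in total.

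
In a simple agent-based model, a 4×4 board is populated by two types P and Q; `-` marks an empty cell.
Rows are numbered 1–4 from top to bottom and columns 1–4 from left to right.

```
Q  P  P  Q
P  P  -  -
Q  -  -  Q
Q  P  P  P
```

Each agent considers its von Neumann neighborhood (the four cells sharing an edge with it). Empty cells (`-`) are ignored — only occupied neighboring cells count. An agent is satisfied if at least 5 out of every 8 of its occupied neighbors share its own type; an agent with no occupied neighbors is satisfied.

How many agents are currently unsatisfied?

Row 1: (1,1)Q 0/2 ✗ · (1,2)P 2/3 ✓ · (1,3)P 1/2 ✗ · (1,4)Q 0/1 ✗
Row 2: (2,1)P 1/3 ✗ · (2,2)P 2/2 ✓
Row 3: (3,1)Q 1/2 ✗ · (3,4)Q 0/1 ✗
Row 4: (4,1)Q 1/2 ✗ · (4,2)P 1/2 ✗ · (4,3)P 2/2 ✓ · (4,4)P 1/2 ✗
Unsatisfied: (1,1), (1,3), (1,4), (2,1), (3,1), (3,4), (4,1), (4,2), (4,4) — 9 in total.

9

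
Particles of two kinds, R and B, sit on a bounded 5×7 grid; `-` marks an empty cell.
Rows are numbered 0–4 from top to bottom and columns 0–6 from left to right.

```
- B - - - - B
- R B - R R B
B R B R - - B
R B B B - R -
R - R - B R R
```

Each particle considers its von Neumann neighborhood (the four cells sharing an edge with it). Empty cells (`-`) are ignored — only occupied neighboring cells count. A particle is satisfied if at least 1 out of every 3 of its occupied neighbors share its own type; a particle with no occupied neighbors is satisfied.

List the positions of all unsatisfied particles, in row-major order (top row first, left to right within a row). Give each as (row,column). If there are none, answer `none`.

Row 0: (0,1)B 0/1 unhappy · (0,6)B 1/1 ok
Row 1: (1,1)R 1/3 ok · (1,2)B 1/2 ok · (1,4)R 1/1 ok · (1,5)R 1/2 ok · (1,6)B 2/3 ok
Row 2: (2,0)B 0/2 unhappy · (2,1)R 1/4 unhappy · (2,2)B 2/4 ok · (2,3)R 0/2 unhappy · (2,6)B 1/1 ok
Row 3: (3,0)R 1/3 ok · (3,1)B 1/3 ok · (3,2)B 3/4 ok · (3,3)B 1/2 ok · (3,5)R 1/1 ok
Row 4: (4,0)R 1/1 ok · (4,2)R 0/1 unhappy · (4,4)B 0/1 unhappy · (4,5)R 2/3 ok · (4,6)R 1/1 ok

(0,1), (2,0), (2,1), (2,3), (4,2), (4,4)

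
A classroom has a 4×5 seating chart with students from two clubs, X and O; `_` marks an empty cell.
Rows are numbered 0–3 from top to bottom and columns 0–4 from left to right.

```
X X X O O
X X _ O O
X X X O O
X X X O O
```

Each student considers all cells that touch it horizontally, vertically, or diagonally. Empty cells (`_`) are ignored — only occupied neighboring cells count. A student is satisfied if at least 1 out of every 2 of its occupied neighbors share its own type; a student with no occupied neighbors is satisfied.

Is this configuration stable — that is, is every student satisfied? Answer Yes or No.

(0,0)X 3/3 ok
(0,1)X 4/4 ok
(0,2)X 2/4 ok
(0,3)O 3/4 ok
(0,4)O 3/3 ok
(1,0)X 5/5 ok
(1,1)X 7/7 ok
(1,3)O 5/7 ok
(1,4)O 5/5 ok
(2,0)X 5/5 ok
(2,1)X 7/7 ok
(2,2)X 4/7 ok
(2,3)O 5/7 ok
(2,4)O 5/5 ok
(3,0)X 3/3 ok
(3,1)X 5/5 ok
(3,2)X 3/5 ok
(3,3)O 3/5 ok
(3,4)O 3/3 ok
All meet the threshold, so the configuration is stable.

Yes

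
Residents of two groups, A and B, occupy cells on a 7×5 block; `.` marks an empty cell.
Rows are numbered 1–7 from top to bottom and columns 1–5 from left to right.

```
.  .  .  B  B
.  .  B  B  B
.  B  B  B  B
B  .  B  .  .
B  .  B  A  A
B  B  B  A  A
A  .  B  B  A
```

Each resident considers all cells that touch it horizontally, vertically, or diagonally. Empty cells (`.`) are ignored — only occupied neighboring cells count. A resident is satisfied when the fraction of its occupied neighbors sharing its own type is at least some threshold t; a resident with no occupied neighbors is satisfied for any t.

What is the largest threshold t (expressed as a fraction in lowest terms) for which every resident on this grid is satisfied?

Row 1: (1,4)B 4/4 · (1,5)B 3/3
Row 2: (2,3)B 5/5 · (2,4)B 7/7 · (2,5)B 5/5
Row 3: (3,2)B 4/4 · (3,3)B 5/5 · (3,4)B 6/6 · (3,5)B 3/3
Row 4: (4,1)B 2/2 · (4,3)B 4/5
Row 5: (5,1)B 3/3 · (5,3)B 3/5 · (5,4)A 3/6 · (5,5)A 3/3
Row 6: (6,1)B 2/3 · (6,2)B 5/6 · (6,3)B 4/6 · (6,4)A 4/8 · (6,5)A 4/5
Row 7: (7,1)A 0/2 · (7,3)B 3/4 · (7,4)B 2/5 · (7,5)A 2/3
The smallest same-type fraction is 0/2 at (7,1), which reduces to 0/1. Any threshold above that leaves this resident unsatisfied.

0/1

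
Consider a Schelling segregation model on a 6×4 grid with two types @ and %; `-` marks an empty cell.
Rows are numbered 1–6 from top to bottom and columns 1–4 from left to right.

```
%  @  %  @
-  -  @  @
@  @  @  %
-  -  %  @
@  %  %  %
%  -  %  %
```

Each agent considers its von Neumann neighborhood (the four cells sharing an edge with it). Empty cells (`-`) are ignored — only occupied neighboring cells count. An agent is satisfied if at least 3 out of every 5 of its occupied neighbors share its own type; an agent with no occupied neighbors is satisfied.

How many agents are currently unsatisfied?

Row 1: (1,1)% 0/1 unhappy · (1,2)@ 0/2 unhappy · (1,3)% 0/3 unhappy · (1,4)@ 1/2 unhappy
Row 2: (2,3)@ 2/3 ok · (2,4)@ 2/3 ok
Row 3: (3,1)@ 1/1 ok · (3,2)@ 2/2 ok · (3,3)@ 2/4 unhappy · (3,4)% 0/3 unhappy
Row 4: (4,3)% 1/3 unhappy · (4,4)@ 0/3 unhappy
Row 5: (5,1)@ 0/2 unhappy · (5,2)% 1/2 unhappy · (5,3)% 4/4 ok · (5,4)% 2/3 ok
Row 6: (6,1)% 0/1 unhappy · (6,3)% 2/2 ok · (6,4)% 2/2 ok
Unsatisfied: (1,1), (1,2), (1,3), (1,4), (3,3), (3,4), (4,3), (4,4), (5,1), (5,2), (6,1) — 11 in total.

11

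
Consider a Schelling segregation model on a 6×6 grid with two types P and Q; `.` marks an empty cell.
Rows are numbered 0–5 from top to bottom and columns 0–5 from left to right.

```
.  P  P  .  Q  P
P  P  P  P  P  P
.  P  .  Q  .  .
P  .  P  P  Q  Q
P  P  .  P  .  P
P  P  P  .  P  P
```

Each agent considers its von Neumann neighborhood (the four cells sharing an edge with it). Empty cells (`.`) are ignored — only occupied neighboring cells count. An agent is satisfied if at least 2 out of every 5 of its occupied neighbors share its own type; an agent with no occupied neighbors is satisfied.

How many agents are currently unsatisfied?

2

Row 0: (0,1)P 2/2 ok · (0,2)P 2/2 ok · (0,4)Q 0/2 unhappy · (0,5)P 1/2 ok
Row 1: (1,0)P 1/1 ok · (1,1)P 4/4 ok · (1,2)P 3/3 ok · (1,3)P 2/3 ok · (1,4)P 2/3 ok · (1,5)P 2/2 ok
Row 2: (2,1)P 1/1 ok · (2,3)Q 0/2 unhappy
Row 3: (3,0)P 1/1 ok · (3,2)P 1/1 ok · (3,3)P 2/4 ok · (3,4)Q 1/2 ok · (3,5)Q 1/2 ok
Row 4: (4,0)P 3/3 ok · (4,1)P 2/2 ok · (4,3)P 1/1 ok · (4,5)P 1/2 ok
Row 5: (5,0)P 2/2 ok · (5,1)P 3/3 ok · (5,2)P 1/1 ok · (5,4)P 1/1 ok · (5,5)P 2/2 ok
Unsatisfied: (0,4), (2,3) — 2 in total.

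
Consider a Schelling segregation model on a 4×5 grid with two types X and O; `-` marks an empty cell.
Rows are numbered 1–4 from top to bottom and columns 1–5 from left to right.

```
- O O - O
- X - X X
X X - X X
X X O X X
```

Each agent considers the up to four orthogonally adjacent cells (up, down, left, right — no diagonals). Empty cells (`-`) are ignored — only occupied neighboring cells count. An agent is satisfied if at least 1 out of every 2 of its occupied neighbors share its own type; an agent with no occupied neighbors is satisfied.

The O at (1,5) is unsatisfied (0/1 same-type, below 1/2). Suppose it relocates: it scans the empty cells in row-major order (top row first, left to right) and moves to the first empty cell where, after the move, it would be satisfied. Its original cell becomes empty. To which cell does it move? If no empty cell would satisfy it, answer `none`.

(1,1)

Vacating (1,5). Empty cells in order:
  (1,1): 1/1 same-type → satisfied — stop here.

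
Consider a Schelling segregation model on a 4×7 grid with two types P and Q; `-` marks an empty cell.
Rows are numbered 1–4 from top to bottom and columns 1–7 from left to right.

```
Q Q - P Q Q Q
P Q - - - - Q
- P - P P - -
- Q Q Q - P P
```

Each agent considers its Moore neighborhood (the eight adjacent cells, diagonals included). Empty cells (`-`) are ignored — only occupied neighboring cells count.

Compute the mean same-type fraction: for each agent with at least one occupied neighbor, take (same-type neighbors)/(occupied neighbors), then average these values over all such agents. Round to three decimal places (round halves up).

Row 1: (1,1)Q 2/3 · (1,2)Q 2/3 · (1,4)P 0/1 · (1,5)Q 1/2 · (1,6)Q 3/3 · (1,7)Q 2/2
Row 2: (2,1)P 1/4 · (2,2)Q 2/4 · (2,7)Q 2/2
Row 3: (3,2)P 1/4 · (3,4)P 1/3 · (3,5)P 2/3
Row 4: (4,2)Q 1/2 · (4,3)Q 2/4 · (4,4)Q 1/3 · (4,6)P 2/2 · (4,7)P 1/1
Sum over 17 agents: 2/3 + 2/3 + 0/1 + 1/2 + 3/3 + 2/2 + 1/4 + 2/4 + 2/2 + 1/4 + 1/3 + 2/3 + 1/2 + 2/4 + 1/3 + 2/2 + 1/1 = 61/6; mean = 61/6 ÷ 17 = 61/102 = 0.598039… → 0.598.

0.598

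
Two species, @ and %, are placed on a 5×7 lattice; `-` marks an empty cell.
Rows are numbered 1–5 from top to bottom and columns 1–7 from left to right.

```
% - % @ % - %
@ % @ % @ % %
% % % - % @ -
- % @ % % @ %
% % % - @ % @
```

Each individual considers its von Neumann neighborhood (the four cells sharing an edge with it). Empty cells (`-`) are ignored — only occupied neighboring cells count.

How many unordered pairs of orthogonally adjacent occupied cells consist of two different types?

Scan each occupied cell's neighbors to the right and below so each pair is counted once.
Row 1: %(1,1)–@(2,1)≠ %(1,3)–@(1,4)≠ %(1,3)–@(2,3)≠ @(1,4)–%(1,5)≠ @(1,4)–%(2,4)≠ %(1,5)–@(2,5)≠ %(1,7)–%(2,7)=  → 6/7 unlike.
Row 2: @(2,1)–%(2,2)≠ @(2,1)–%(3,1)≠ %(2,2)–@(2,3)≠ %(2,2)–%(3,2)= @(2,3)–%(2,4)≠ @(2,3)–%(3,3)≠ %(2,4)–@(2,5)≠ @(2,5)–%(2,6)≠ @(2,5)–%(3,5)≠ %(2,6)–%(2,7)= %(2,6)–@(3,6)≠  → 9/11 unlike.
Row 3: %(3,1)–%(3,2)= %(3,2)–%(3,3)= %(3,2)–%(4,2)= %(3,3)–@(4,3)≠ %(3,5)–@(3,6)≠ %(3,5)–%(4,5)= @(3,6)–@(4,6)=  → 2/7 unlike.
Row 4: %(4,2)–@(4,3)≠ %(4,2)–%(5,2)= @(4,3)–%(4,4)≠ @(4,3)–%(5,3)≠ %(4,4)–%(4,5)= %(4,5)–@(4,6)≠ %(4,5)–@(5,5)≠ @(4,6)–%(4,7)≠ @(4,6)–%(5,6)≠ %(4,7)–@(5,7)≠  → 8/10 unlike.
Row 5: %(5,1)–%(5,2)= %(5,2)–%(5,3)= @(5,5)–%(5,6)≠ %(5,6)–@(5,7)≠  → 2/4 unlike.
Total adjacent occupied pairs: 39; unlike-type pairs: 27.

27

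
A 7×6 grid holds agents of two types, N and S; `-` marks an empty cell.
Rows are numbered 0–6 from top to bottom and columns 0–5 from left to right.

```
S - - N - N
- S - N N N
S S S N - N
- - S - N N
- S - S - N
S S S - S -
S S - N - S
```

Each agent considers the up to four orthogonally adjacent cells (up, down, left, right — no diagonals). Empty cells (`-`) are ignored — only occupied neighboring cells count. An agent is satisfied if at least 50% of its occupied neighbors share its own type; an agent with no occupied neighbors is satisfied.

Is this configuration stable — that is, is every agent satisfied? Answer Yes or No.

Yes

Row 0: (0,0)S 0/0 satisfied · (0,3)N 1/1 satisfied · (0,5)N 1/1 satisfied
Row 1: (1,1)S 1/1 satisfied · (1,3)N 3/3 satisfied · (1,4)N 2/2 satisfied · (1,5)N 3/3 satisfied
Row 2: (2,0)S 1/1 satisfied · (2,1)S 3/3 satisfied · (2,2)S 2/3 satisfied · (2,3)N 1/2 satisfied · (2,5)N 2/2 satisfied
Row 3: (3,2)S 1/1 satisfied · (3,4)N 1/1 satisfied · (3,5)N 3/3 satisfied
Row 4: (4,1)S 1/1 satisfied · (4,3)S 0/0 satisfied · (4,5)N 1/1 satisfied
Row 5: (5,0)S 2/2 satisfied · (5,1)S 4/4 satisfied · (5,2)S 1/1 satisfied · (5,4)S 0/0 satisfied
Row 6: (6,0)S 2/2 satisfied · (6,1)S 2/2 satisfied · (6,3)N 0/0 satisfied · (6,5)S 0/0 satisfied
All meet the threshold, so the configuration is stable.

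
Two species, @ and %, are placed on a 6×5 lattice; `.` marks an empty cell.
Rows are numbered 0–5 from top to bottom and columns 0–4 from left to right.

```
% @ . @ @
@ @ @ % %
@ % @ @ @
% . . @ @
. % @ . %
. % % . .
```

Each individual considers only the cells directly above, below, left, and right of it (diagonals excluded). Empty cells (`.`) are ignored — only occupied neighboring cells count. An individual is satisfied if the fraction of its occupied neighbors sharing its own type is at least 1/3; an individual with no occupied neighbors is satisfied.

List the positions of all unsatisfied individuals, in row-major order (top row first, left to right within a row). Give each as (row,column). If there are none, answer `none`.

Row 0: (0,0)% 0/2 unhappy · (0,1)@ 1/2 ok · (0,3)@ 1/2 ok · (0,4)@ 1/2 ok
Row 1: (1,0)@ 2/3 ok · (1,1)@ 3/4 ok · (1,2)@ 2/3 ok · (1,3)% 1/4 unhappy · (1,4)% 1/3 ok
Row 2: (2,0)@ 1/3 ok · (2,1)% 0/3 unhappy · (2,2)@ 2/3 ok · (2,3)@ 3/4 ok · (2,4)@ 2/3 ok
Row 3: (3,0)% 0/1 unhappy · (3,3)@ 2/2 ok · (3,4)@ 2/3 ok
Row 4: (4,1)% 1/2 ok · (4,2)@ 0/2 unhappy · (4,4)% 0/1 unhappy
Row 5: (5,1)% 2/2 ok · (5,2)% 1/2 ok

(0,0), (1,3), (2,1), (3,0), (4,2), (4,4)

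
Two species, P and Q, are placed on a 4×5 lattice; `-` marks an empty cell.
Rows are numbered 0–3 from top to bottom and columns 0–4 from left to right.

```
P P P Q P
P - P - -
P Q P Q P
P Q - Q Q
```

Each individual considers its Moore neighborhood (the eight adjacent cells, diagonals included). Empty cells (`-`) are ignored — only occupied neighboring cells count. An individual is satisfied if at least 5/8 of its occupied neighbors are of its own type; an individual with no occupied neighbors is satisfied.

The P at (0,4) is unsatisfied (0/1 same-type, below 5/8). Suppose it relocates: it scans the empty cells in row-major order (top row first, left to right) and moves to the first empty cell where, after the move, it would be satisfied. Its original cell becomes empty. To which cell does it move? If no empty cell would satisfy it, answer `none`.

Vacating (0,4). Empty cells in order:
  (1,1): 7/8 same-type → satisfied — stop here.

(1,1)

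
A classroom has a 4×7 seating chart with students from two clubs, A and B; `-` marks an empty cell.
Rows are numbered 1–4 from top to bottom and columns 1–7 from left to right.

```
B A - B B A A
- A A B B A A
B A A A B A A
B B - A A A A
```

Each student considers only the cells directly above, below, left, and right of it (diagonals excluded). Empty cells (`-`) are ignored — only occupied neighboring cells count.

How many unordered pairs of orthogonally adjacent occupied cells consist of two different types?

Scan each occupied cell's neighbors to the right and below so each pair is counted once.
Row 1: B(1,1)–A(1,2)≠ A(1,2)–A(2,2)= B(1,4)–B(1,5)= B(1,4)–B(2,4)= B(1,5)–A(1,6)≠ B(1,5)–B(2,5)= A(1,6)–A(1,7)= A(1,6)–A(2,6)= A(1,7)–A(2,7)=  → 2/9 unlike.
Row 2: A(2,2)–A(2,3)= A(2,2)–A(3,2)= A(2,3)–B(2,4)≠ A(2,3)–A(3,3)= B(2,4)–B(2,5)= B(2,4)–A(3,4)≠ B(2,5)–A(2,6)≠ B(2,5)–B(3,5)= A(2,6)–A(2,7)= A(2,6)–A(3,6)= A(2,7)–A(3,7)=  → 3/11 unlike.
Row 3: B(3,1)–A(3,2)≠ B(3,1)–B(4,1)= A(3,2)–A(3,3)= A(3,2)–B(4,2)≠ A(3,3)–A(3,4)= A(3,4)–B(3,5)≠ A(3,4)–A(4,4)= B(3,5)–A(3,6)≠ B(3,5)–A(4,5)≠ A(3,6)–A(3,7)= A(3,6)–A(4,6)= A(3,7)–A(4,7)=  → 5/12 unlike.
Row 4: B(4,1)–B(4,2)= A(4,4)–A(4,5)= A(4,5)–A(4,6)= A(4,6)–A(4,7)=  → 0/4 unlike.
Total adjacent occupied pairs: 36; unlike-type pairs: 10.

10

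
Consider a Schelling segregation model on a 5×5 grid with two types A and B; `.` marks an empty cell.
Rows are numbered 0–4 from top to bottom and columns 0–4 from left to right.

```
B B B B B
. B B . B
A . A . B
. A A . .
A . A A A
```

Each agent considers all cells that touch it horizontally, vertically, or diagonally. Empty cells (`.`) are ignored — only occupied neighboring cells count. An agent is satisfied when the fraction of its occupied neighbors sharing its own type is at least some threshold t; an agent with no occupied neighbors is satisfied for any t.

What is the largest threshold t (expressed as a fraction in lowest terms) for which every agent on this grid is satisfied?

Row 0: (0,0)B 2/2 · (0,1)B 4/4 · (0,2)B 4/4 · (0,3)B 4/4 · (0,4)B 2/2
Row 1: (1,1)B 4/6 · (1,2)B 4/5 · (1,4)B 3/3
Row 2: (2,0)A 1/2 · (2,2)A 2/4 · (2,4)B 1/1
Row 3: (3,1)A 5/5 · (3,2)A 4/4
Row 4: (4,0)A 1/1 · (4,2)A 3/3 · (4,3)A 3/3 · (4,4)A 1/1
The smallest same-type fraction is 1/2 at (2,0), which reduces to 1/2. Any threshold above that leaves this agent unsatisfied.

1/2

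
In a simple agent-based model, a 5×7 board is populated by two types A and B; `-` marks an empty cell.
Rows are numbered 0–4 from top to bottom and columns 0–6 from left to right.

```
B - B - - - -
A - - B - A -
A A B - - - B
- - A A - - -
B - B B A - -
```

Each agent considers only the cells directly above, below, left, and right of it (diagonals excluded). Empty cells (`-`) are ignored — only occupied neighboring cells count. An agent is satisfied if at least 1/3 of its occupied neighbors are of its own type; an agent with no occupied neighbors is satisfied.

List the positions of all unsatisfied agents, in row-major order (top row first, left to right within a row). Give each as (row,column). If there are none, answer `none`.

(0,0), (2,2), (4,4)

(0,0)B 0/1 unhappy
(0,2)B 0/0 ok
(1,0)A 1/2 ok
(1,3)B 0/0 ok
(1,5)A 0/0 ok
(2,0)A 2/2 ok
(2,1)A 1/2 ok
(2,2)B 0/2 unhappy
(2,6)B 0/0 ok
(3,2)A 1/3 ok
(3,3)A 1/2 ok
(4,0)B 0/0 ok
(4,2)B 1/2 ok
(4,3)B 1/3 ok
(4,4)A 0/1 unhappy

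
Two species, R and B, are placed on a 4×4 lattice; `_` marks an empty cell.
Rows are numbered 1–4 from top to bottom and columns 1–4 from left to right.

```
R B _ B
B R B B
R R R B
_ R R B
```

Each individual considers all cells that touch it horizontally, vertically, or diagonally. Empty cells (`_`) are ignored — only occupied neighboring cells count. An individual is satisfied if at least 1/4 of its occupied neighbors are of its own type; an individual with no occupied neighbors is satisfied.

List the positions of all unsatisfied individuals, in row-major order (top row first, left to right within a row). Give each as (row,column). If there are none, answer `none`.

(2,1)

Row 1: (1,1)R 1/3 ok · (1,2)B 2/4 ok · (1,4)B 2/2 ok
Row 2: (2,1)B 1/5 unhappy · (2,2)R 4/7 ok · (2,3)B 4/7 ok · (2,4)B 3/4 ok
Row 3: (3,1)R 3/4 ok · (3,2)R 5/7 ok · (3,3)R 4/8 ok · (3,4)B 3/5 ok
Row 4: (4,2)R 4/4 ok · (4,3)R 3/5 ok · (4,4)B 1/3 ok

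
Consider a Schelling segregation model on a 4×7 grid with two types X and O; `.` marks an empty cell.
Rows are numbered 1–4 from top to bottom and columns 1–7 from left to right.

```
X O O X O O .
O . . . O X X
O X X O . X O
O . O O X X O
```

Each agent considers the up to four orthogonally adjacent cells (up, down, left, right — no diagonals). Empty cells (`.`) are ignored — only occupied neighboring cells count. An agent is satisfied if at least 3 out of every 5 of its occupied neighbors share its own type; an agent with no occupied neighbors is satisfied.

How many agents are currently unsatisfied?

Row 1: (1,1)X 0/2 unhappy · (1,2)O 1/2 unhappy · (1,3)O 1/2 unhappy · (1,4)X 0/2 unhappy · (1,5)O 2/3 ok · (1,6)O 1/2 unhappy
Row 2: (2,1)O 1/2 unhappy · (2,5)O 1/2 unhappy · (2,6)X 2/4 unhappy · (2,7)X 1/2 unhappy
Row 3: (3,1)O 2/3 ok · (3,2)X 1/2 unhappy · (3,3)X 1/3 unhappy · (3,4)O 1/2 unhappy · (3,6)X 2/3 ok · (3,7)O 1/3 unhappy
Row 4: (4,1)O 1/1 ok · (4,3)O 1/2 unhappy · (4,4)O 2/3 ok · (4,5)X 1/2 unhappy · (4,6)X 2/3 ok · (4,7)O 1/2 unhappy
Unsatisfied: (1,1), (1,2), (1,3), (1,4), (1,6), (2,1), (2,5), (2,6), (2,7), (3,2), (3,3), (3,4), (3,7), (4,3), (4,5), (4,7) — 16 in total.

16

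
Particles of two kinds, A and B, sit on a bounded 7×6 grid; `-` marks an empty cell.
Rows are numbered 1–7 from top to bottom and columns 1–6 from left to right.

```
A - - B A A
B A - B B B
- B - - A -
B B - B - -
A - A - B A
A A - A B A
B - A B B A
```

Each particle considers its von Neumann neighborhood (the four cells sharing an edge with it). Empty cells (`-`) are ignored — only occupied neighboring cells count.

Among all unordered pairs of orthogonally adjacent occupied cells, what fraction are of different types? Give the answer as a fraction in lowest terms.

Scan each occupied cell's neighbors to the right and below so each pair is counted once.
Row 1: A(1,1)–B(2,1)≠ B(1,4)–A(1,5)≠ B(1,4)–B(2,4)= A(1,5)–A(1,6)= A(1,5)–B(2,5)≠ A(1,6)–B(2,6)≠  → 4/6 unlike.
Row 2: B(2,1)–A(2,2)≠ A(2,2)–B(3,2)≠ B(2,4)–B(2,5)= B(2,5)–B(2,6)= B(2,5)–A(3,5)≠  → 3/5 unlike.
Row 3: B(3,2)–B(4,2)=  → 0/1 unlike.
Row 4: B(4,1)–B(4,2)= B(4,1)–A(5,1)≠  → 1/2 unlike.
Row 5: A(5,1)–A(6,1)= B(5,5)–A(5,6)≠ B(5,5)–B(6,5)= A(5,6)–A(6,6)=  → 1/4 unlike.
Row 6: A(6,1)–A(6,2)= A(6,1)–B(7,1)≠ A(6,4)–B(6,5)≠ A(6,4)–B(7,4)≠ B(6,5)–A(6,6)≠ B(6,5)–B(7,5)= A(6,6)–A(7,6)=  → 4/7 unlike.
Row 7: A(7,3)–B(7,4)≠ B(7,4)–B(7,5)= B(7,5)–A(7,6)≠  → 2/3 unlike.
Total adjacent occupied pairs: 28; unlike-type pairs: 15.
15/28 is already in lowest terms.

15/28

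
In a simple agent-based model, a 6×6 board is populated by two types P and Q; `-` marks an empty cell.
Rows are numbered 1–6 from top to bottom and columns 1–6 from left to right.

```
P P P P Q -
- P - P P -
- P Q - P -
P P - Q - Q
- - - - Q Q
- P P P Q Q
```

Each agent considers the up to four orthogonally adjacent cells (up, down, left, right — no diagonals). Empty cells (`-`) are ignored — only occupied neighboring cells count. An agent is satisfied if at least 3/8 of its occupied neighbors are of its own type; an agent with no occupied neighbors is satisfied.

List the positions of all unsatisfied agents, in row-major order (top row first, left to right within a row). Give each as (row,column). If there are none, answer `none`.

(1,1)P 1/1 satisfied
(1,2)P 3/3 satisfied
(1,3)P 2/2 satisfied
(1,4)P 2/3 satisfied
(1,5)Q 0/2 not
(2,2)P 2/2 satisfied
(2,4)P 2/2 satisfied
(2,5)P 2/3 satisfied
(3,2)P 2/3 satisfied
(3,3)Q 0/1 not
(3,5)P 1/1 satisfied
(4,1)P 1/1 satisfied
(4,2)P 2/2 satisfied
(4,4)Q 0/0 satisfied
(4,6)Q 1/1 satisfied
(5,5)Q 2/2 satisfied
(5,6)Q 3/3 satisfied
(6,2)P 1/1 satisfied
(6,3)P 2/2 satisfied
(6,4)P 1/2 satisfied
(6,5)Q 2/3 satisfied
(6,6)Q 2/2 satisfied

(1,5), (3,3)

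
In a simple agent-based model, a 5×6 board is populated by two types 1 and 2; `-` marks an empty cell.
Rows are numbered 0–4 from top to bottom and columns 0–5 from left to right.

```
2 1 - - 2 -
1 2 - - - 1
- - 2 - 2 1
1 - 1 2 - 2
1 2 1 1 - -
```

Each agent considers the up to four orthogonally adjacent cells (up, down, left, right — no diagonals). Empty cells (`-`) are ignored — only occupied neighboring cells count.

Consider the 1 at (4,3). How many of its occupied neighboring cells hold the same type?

Occupied neighbors of (4,3): (3,3)=2, (4,2)=1.
Same type (1): 1 of 2.

1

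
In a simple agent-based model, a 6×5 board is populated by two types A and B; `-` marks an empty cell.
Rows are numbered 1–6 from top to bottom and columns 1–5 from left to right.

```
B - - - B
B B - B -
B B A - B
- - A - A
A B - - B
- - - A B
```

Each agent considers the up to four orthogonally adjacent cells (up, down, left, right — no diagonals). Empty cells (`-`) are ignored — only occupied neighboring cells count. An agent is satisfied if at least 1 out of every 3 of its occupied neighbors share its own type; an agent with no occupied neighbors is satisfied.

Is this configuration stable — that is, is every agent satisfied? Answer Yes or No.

No

Row 1: (1,1)B 1/1 ok · (1,5)B 0/0 ok
Row 2: (2,1)B 3/3 ok · (2,2)B 2/2 ok · (2,4)B 0/0 ok
Row 3: (3,1)B 2/2 ok · (3,2)B 2/3 ok · (3,3)A 1/2 ok · (3,5)B 0/1 unhappy
Row 4: (4,3)A 1/1 ok · (4,5)A 0/2 unhappy
Row 5: (5,1)A 0/1 unhappy · (5,2)B 0/1 unhappy · (5,5)B 1/2 ok
Row 6: (6,4)A 0/1 unhappy · (6,5)B 1/2 ok
For instance (3,5) has only 0/1 same-type neighbors, below 1/3.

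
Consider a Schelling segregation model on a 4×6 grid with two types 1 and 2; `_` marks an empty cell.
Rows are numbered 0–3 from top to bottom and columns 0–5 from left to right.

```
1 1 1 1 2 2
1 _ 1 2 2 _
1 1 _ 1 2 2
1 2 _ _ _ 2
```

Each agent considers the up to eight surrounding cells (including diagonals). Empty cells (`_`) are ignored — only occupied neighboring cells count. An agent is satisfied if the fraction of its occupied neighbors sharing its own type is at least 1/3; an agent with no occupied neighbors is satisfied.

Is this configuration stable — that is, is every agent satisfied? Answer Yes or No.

No

Row 0: (0,0)1 2/2 ✓ · (0,1)1 4/4 ✓ · (0,2)1 3/4 ✓ · (0,3)1 2/5 ✓ · (0,4)2 3/4 ✓ · (0,5)2 2/2 ✓
Row 1: (1,0)1 4/4 ✓ · (1,2)1 5/6 ✓ · (1,3)2 3/7 ✓ · (1,4)2 5/7 ✓
Row 2: (2,0)1 3/4 ✓ · (2,1)1 4/5 ✓ · (2,3)1 1/4 ✗ · (2,4)2 4/5 ✓ · (2,5)2 3/3 ✓
Row 3: (3,0)1 2/3 ✓ · (3,1)2 0/3 ✗ · (3,5)2 2/2 ✓
For instance (2,3) has only 1/4 same-type neighbors, below 1/3.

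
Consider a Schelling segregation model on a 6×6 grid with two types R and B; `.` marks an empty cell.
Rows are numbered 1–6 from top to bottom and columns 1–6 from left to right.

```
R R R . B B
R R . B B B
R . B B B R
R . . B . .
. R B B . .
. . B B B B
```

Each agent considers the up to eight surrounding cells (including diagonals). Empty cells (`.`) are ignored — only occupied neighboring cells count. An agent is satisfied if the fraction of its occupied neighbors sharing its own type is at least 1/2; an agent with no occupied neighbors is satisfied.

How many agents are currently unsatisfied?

2

Row 1: (1,1)R 3/3 ✓ · (1,2)R 4/4 ✓ · (1,3)R 2/3 ✓ · (1,5)B 4/4 ✓ · (1,6)B 3/3 ✓
Row 2: (2,1)R 4/4 ✓ · (2,2)R 5/6 ✓ · (2,4)B 5/6 ✓ · (2,5)B 6/7 ✓ · (2,6)B 4/5 ✓
Row 3: (3,1)R 3/3 ✓ · (3,3)B 3/4 ✓ · (3,4)B 5/5 ✓ · (3,5)B 5/6 ✓ · (3,6)R 0/3 ✗
Row 4: (4,1)R 2/2 ✓ · (4,4)B 5/5 ✓
Row 5: (5,2)R 1/3 ✗ · (5,3)B 4/5 ✓ · (5,4)B 5/5 ✓
Row 6: (6,3)B 3/4 ✓ · (6,4)B 4/4 ✓ · (6,5)B 3/3 ✓ · (6,6)B 1/1 ✓
Unsatisfied: (3,6), (5,2) — 2 in total.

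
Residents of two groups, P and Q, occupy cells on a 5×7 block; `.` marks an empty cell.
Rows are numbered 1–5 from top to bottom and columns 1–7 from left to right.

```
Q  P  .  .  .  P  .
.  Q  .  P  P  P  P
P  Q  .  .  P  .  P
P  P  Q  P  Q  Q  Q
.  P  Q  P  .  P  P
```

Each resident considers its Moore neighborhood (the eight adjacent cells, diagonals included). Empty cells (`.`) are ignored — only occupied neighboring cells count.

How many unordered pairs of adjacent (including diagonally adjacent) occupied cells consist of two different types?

Scan each occupied cell's neighbors to the right and below (and the two forward diagonals) so each pair is counted once.
From row 1: 2 unlike of 6 pairs (running 2/6).
From row 2: 1 unlike of 10 pairs (running 3/16).
From row 3: 7 unlike of 11 pairs (running 10/27).
From row 4: 13 unlike of 20 pairs (running 23/47).
From row 5: 2 unlike of 3 pairs (running 25/50).
Total adjacent occupied pairs: 50; unlike-type pairs: 25.

25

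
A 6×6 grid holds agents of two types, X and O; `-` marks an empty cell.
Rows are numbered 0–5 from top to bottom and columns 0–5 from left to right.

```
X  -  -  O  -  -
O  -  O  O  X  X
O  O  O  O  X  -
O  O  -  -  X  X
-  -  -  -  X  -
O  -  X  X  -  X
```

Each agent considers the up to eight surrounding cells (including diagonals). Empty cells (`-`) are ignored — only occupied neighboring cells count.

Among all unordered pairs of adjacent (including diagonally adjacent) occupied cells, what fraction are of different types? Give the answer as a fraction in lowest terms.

7/37

Scan each occupied cell's neighbors to the right and below (and the two forward diagonals) so each pair is counted once.
Row 0: X(0,0)–O(1,0)≠ O(0,3)–O(1,3)= O(0,3)–X(1,4)≠ O(0,3)–O(1,2)=  → 2/4 unlike.
Row 1: O(1,0)–O(2,0)= O(1,0)–O(2,1)= O(1,2)–O(1,3)= O(1,2)–O(2,2)= O(1,2)–O(2,3)= O(1,2)–O(2,1)= O(1,3)–X(1,4)≠ O(1,3)–O(2,3)= O(1,3)–X(2,4)≠ O(1,3)–O(2,2)= X(1,4)–X(1,5)= X(1,4)–X(2,4)= X(1,4)–O(2,3)≠ X(1,5)–X(2,4)=  → 3/14 unlike.
Row 2: O(2,0)–O(2,1)= O(2,0)–O(3,0)= O(2,0)–O(3,1)= O(2,1)–O(2,2)= O(2,1)–O(3,1)= O(2,1)–O(3,0)= O(2,2)–O(2,3)= O(2,2)–O(3,1)= O(2,3)–X(2,4)≠ O(2,3)–X(3,4)≠ X(2,4)–X(3,4)= X(2,4)–X(3,5)=  → 2/12 unlike.
Row 3: O(3,0)–O(3,1)= X(3,4)–X(3,5)= X(3,4)–X(4,4)= X(3,5)–X(4,4)=  → 0/4 unlike.
Row 4: X(4,4)–X(5,5)= X(4,4)–X(5,3)=  → 0/2 unlike.
Row 5: X(5,2)–X(5,3)=  → 0/1 unlike.
Total adjacent occupied pairs: 37; unlike-type pairs: 7.
7/37 is already in lowest terms.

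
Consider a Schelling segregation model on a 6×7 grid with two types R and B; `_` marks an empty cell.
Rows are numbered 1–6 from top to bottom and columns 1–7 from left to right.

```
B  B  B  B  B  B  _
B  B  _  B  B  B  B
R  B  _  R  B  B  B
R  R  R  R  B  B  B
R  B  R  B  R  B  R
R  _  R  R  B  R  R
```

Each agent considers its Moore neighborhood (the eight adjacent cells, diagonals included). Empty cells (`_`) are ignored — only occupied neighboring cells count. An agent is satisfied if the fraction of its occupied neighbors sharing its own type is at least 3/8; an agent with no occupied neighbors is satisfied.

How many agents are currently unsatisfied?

4

(1,1)B 3/3 satisfied
(1,2)B 4/4 satisfied
(1,3)B 4/4 satisfied
(1,4)B 4/4 satisfied
(1,5)B 5/5 satisfied
(1,6)B 4/4 satisfied
(2,1)B 4/5 satisfied
(2,2)B 5/6 satisfied
(2,4)B 5/6 satisfied
(2,5)B 7/8 satisfied
(2,6)B 7/7 satisfied
(2,7)B 4/4 satisfied
(3,1)R 2/5 satisfied
(3,2)B 2/6 not
(3,4)R 2/6 not
(3,5)B 6/8 satisfied
(3,6)B 8/8 satisfied
(3,7)B 5/5 satisfied
(4,1)R 3/5 satisfied
(4,2)R 5/7 satisfied
(4,3)R 4/7 satisfied
(4,4)R 4/7 satisfied
(4,5)B 5/8 satisfied
(4,6)B 6/8 satisfied
(4,7)B 4/5 satisfied
(5,1)R 3/4 satisfied
(5,2)B 0/7 not
(5,3)R 5/7 satisfied
(5,4)B 2/8 not
(5,5)R 3/8 satisfied
(5,6)B 4/8 satisfied
(5,7)R 2/5 satisfied
(6,1)R 1/2 satisfied
(6,3)R 2/4 satisfied
(6,4)R 3/5 satisfied
(6,5)B 2/5 satisfied
(6,6)R 3/5 satisfied
(6,7)R 2/3 satisfied
Unsatisfied: (3,2), (3,4), (5,2), (5,4) — 4 in total.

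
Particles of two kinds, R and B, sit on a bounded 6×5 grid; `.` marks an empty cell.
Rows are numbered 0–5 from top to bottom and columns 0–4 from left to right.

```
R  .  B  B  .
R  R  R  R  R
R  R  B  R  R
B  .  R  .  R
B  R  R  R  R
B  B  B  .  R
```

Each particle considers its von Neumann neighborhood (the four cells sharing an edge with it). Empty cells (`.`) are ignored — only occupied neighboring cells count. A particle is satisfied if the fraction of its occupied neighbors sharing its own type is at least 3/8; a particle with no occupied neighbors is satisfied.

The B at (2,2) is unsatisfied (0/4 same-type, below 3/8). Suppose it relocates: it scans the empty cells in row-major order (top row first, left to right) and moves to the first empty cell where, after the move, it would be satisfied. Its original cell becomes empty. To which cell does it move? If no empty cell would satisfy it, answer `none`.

(0,4)

Vacating (2,2). Empty cells in order:
  (0,1): 1/3 same-type → still unsatisfied.
  (0,4): 1/2 same-type → satisfied — stop here.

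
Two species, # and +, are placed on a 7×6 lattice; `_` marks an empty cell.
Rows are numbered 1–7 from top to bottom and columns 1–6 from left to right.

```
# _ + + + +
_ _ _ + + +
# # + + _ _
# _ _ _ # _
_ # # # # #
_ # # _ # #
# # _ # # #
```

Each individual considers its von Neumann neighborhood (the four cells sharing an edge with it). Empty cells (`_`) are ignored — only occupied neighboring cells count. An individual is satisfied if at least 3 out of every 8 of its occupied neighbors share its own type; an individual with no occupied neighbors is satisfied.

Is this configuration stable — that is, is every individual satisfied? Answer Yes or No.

(1,1)# 0/0 ok
(1,3)+ 1/1 ok
(1,4)+ 3/3 ok
(1,5)+ 3/3 ok
(1,6)+ 2/2 ok
(2,4)+ 3/3 ok
(2,5)+ 3/3 ok
(2,6)+ 2/2 ok
(3,1)# 2/2 ok
(3,2)# 1/2 ok
(3,3)+ 1/2 ok
(3,4)+ 2/2 ok
(4,1)# 1/1 ok
(4,5)# 1/1 ok
(5,2)# 2/2 ok
(5,3)# 3/3 ok
(5,4)# 2/2 ok
(5,5)# 4/4 ok
(5,6)# 2/2 ok
(6,2)# 3/3 ok
(6,3)# 2/2 ok
(6,5)# 3/3 ok
(6,6)# 3/3 ok
(7,1)# 1/1 ok
(7,2)# 2/2 ok
(7,4)# 1/1 ok
(7,5)# 3/3 ok
(7,6)# 2/2 ok
All meet the threshold, so the configuration is stable.

Yes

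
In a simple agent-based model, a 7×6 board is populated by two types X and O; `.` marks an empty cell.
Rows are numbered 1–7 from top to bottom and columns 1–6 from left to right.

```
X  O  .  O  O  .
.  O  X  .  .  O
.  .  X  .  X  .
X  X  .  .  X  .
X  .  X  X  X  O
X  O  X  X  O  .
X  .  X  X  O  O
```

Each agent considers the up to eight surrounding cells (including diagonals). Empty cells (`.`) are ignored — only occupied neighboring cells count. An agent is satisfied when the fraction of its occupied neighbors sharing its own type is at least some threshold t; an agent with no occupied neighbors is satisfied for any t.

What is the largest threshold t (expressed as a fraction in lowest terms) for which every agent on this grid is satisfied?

0/1

(1,1)X 0/2
(1,2)O 1/3
(1,4)O 1/2
(1,5)O 2/2
(2,2)O 1/4
(2,3)X 1/4
(2,6)O 1/2
(3,3)X 2/3
(3,5)X 1/2
(4,1)X 2/2
(4,2)X 4/4
(4,5)X 3/4
(5,1)X 3/4
(5,3)X 4/5
(5,4)X 5/6
(5,5)X 3/5
(5,6)O 1/3
(6,1)X 2/3
(6,2)O 0/6
(6,3)X 5/6
(6,4)X 6/8
(6,5)O 3/7
(7,1)X 1/2
(7,3)X 3/4
(7,4)X 3/5
(7,5)O 2/4
(7,6)O 2/2
The smallest same-type fraction is 0/2 at (1,1), which reduces to 0/1. Any threshold above that leaves this agent unsatisfied.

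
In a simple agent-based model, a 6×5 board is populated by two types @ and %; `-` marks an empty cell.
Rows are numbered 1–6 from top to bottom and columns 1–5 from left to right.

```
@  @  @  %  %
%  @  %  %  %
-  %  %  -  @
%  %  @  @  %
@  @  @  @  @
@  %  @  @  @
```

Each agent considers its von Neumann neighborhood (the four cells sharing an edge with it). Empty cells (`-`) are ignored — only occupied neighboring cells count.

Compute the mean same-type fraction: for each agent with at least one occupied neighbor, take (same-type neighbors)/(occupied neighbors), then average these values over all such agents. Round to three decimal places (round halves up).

Row 1: (1,1)@ 1/2 · (1,2)@ 3/3 · (1,3)@ 1/3 · (1,4)% 2/3 · (1,5)% 2/2
Row 2: (2,1)% 0/2 · (2,2)@ 1/4 · (2,3)% 2/4 · (2,4)% 3/3 · (2,5)% 2/3
Row 3: (3,2)% 2/3 · (3,3)% 2/3 · (3,5)@ 0/2
Row 4: (4,1)% 1/2 · (4,2)% 2/4 · (4,3)@ 2/4 · (4,4)@ 2/3 · (4,5)% 0/3
Row 5: (5,1)@ 2/3 · (5,2)@ 2/4 · (5,3)@ 4/4 · (5,4)@ 4/4 · (5,5)@ 2/3
Row 6: (6,1)@ 1/2 · (6,2)% 0/3 · (6,3)@ 2/3 · (6,4)@ 3/3 · (6,5)@ 2/2
Sum over 28 agents: 1/2 + 3/3 + 1/3 + 2/3 + 2/2 + 0/2 + 1/4 + 2/4 + 3/3 + 2/3 + 2/3 + 2/3 + 0/2 + 1/2 + 2/4 + 2/4 + 2/3 + 0/3 + 2/3 + 2/4 + 4/4 + 4/4 + 2/3 + 1/2 + 0/3 + 2/3 + 3/3 + 2/2 = 197/12; mean = 197/12 ÷ 28 = 197/336 = 0.586309… → 0.586.

0.586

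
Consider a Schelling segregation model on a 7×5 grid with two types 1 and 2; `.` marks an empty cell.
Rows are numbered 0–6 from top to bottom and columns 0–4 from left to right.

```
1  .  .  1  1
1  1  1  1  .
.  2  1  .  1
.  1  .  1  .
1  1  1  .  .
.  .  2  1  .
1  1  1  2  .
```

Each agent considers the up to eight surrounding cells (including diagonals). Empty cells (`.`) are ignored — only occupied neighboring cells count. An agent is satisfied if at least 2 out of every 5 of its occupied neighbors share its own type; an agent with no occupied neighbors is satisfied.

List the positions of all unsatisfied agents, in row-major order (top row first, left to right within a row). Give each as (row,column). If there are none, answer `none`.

(2,1), (5,2), (6,3)

Row 0: (0,0)1 2/2 ok · (0,3)1 3/3 ok · (0,4)1 2/2 ok
Row 1: (1,0)1 2/3 ok · (1,1)1 4/5 ok · (1,2)1 4/5 ok · (1,3)1 5/5 ok
Row 2: (2,1)2 0/5 unhappy · (2,2)1 5/6 ok · (2,4)1 2/2 ok
Row 3: (3,1)1 4/5 ok · (3,3)1 3/3 ok
Row 4: (4,0)1 2/2 ok · (4,1)1 3/4 ok · (4,2)1 4/5 ok
Row 5: (5,2)2 1/6 unhappy · (5,3)1 2/4 ok
Row 6: (6,0)1 1/1 ok · (6,1)1 2/3 ok · (6,2)1 2/4 ok · (6,3)2 1/3 unhappy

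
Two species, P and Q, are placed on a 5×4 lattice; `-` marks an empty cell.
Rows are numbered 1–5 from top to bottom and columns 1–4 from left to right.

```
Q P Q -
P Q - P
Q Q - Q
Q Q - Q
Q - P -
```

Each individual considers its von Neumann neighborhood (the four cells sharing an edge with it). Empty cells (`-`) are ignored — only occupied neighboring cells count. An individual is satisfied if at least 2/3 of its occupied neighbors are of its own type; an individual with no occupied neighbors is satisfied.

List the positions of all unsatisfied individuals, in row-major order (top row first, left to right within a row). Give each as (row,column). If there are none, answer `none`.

(1,1), (1,2), (1,3), (2,1), (2,2), (2,4), (3,4)

(1,1)Q 0/2 ✗
(1,2)P 0/3 ✗
(1,3)Q 0/1 ✗
(2,1)P 0/3 ✗
(2,2)Q 1/3 ✗
(2,4)P 0/1 ✗
(3,1)Q 2/3 ✓
(3,2)Q 3/3 ✓
(3,4)Q 1/2 ✗
(4,1)Q 3/3 ✓
(4,2)Q 2/2 ✓
(4,4)Q 1/1 ✓
(5,1)Q 1/1 ✓
(5,3)P 0/0 ✓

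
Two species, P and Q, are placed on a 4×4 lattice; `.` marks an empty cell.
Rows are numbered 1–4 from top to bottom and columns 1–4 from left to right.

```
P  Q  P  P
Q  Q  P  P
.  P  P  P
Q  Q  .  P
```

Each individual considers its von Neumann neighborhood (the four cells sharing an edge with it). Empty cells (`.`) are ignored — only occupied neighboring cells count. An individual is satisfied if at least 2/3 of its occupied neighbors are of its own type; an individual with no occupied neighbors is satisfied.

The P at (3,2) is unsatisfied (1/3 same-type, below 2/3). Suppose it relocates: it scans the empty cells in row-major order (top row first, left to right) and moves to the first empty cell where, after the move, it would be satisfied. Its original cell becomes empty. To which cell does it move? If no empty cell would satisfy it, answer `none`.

(4,3)

Vacating (3,2). Empty cells in order:
  (3,1): 0/2 same-type → still unsatisfied.
  (4,3): 2/3 same-type → satisfied — stop here.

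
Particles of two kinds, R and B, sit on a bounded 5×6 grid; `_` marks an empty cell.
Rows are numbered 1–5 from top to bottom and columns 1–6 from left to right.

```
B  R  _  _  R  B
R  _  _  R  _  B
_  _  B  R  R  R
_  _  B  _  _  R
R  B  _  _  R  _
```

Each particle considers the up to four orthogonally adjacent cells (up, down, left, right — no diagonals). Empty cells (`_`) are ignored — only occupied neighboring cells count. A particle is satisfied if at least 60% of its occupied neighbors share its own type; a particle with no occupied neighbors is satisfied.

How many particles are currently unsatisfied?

Row 1: (1,1)B 0/2 ✗ · (1,2)R 0/1 ✗ · (1,5)R 0/1 ✗ · (1,6)B 1/2 ✗
Row 2: (2,1)R 0/1 ✗ · (2,4)R 1/1 ✓ · (2,6)B 1/2 ✗
Row 3: (3,3)B 1/2 ✗ · (3,4)R 2/3 ✓ · (3,5)R 2/2 ✓ · (3,6)R 2/3 ✓
Row 4: (4,3)B 1/1 ✓ · (4,6)R 1/1 ✓
Row 5: (5,1)R 0/1 ✗ · (5,2)B 0/1 ✗ · (5,5)R 0/0 ✓
Unsatisfied: (1,1), (1,2), (1,5), (1,6), (2,1), (2,6), (3,3), (5,1), (5,2) — 9 in total.

9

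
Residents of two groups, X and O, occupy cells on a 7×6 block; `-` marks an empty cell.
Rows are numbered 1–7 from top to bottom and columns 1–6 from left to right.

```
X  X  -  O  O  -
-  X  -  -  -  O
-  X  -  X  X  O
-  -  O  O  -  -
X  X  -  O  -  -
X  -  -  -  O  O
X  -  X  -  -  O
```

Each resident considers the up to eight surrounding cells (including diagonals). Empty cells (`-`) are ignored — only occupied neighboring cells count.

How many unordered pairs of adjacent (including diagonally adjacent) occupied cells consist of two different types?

7

Scan each occupied cell's neighbors to the right and below (and the two forward diagonals) so each pair is counted once.
From row 1: 0 unlike of 5 pairs (running 0/5).
From row 2: 1 unlike of 3 pairs (running 1/8).
From row 3: 5 unlike of 6 pairs (running 6/14).
From row 4: 1 unlike of 4 pairs (running 7/18).
From row 5: 0 unlike of 4 pairs (running 7/22).
From row 6: 0 unlike of 4 pairs (running 7/26).
Total adjacent occupied pairs: 26; unlike-type pairs: 7.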